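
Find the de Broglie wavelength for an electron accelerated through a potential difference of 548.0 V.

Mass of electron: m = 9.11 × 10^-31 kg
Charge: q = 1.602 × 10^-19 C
5.24 × 10^-11 m

When a particle is accelerated through voltage V, it gains kinetic energy KE = qV.

The de Broglie wavelength is then λ = h/√(2mqV):

λ = h/√(2mqV)
λ = (6.626 × 10^-34 J·s) / √(2 × 9.11 × 10^-31 kg × 1.602 × 10^-19 C × 548.0 V)
λ = 5.24 × 10^-11 m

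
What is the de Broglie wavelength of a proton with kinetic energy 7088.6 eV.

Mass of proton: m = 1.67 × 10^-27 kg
3.40 × 10^-13 m

Using λ = h/√(2mKE):

First convert KE to Joules: KE = 7088.6 eV = 1.136 × 10^-15 J

λ = h/√(2mKE)
λ = (6.626 × 10^-34 J·s) / √(2 × 1.67 × 10^-27 kg × 1.136 × 10^-15 J)
λ = 3.40 × 10^-13 m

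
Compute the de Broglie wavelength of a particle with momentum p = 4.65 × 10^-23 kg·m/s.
1.42 × 10^-11 m

Using the de Broglie relation λ = h/p:

λ = h/p
λ = (6.626 × 10^-34 J·s) / (4.65 × 10^-23 kg·m/s)
λ = 1.42 × 10^-11 m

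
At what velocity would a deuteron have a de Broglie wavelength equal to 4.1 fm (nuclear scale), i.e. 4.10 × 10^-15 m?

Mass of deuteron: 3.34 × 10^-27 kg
4.84 × 10^7 m/s

From λ = h/(mv), solve for v:

v = h/(mλ)
v = (6.626 × 10^-34 J·s) / (3.34 × 10^-27 kg × 4.10 × 10^-15 m)
v = 4.84 × 10^7 m/s

Note: This velocity is 16.1% of the speed of light, so relativistic corrections would be needed for a more accurate calculation.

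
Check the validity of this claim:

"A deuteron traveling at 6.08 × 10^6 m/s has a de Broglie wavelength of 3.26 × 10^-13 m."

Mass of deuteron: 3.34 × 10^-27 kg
False

The claim is incorrect.

Using λ = h/(mv):
λ = (6.626 × 10^-34 J·s) / (3.34 × 10^-27 kg × 6.08 × 10^6 m/s)
λ = 3.26 × 10^-14 m

The actual wavelength differs from the claimed 3.26 × 10^-13 m.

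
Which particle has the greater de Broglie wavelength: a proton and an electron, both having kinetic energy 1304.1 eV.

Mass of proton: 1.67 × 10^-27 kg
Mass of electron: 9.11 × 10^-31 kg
The electron has the longer wavelength.

Using λ = h/√(2mKE):

For proton: λ₁ = h/√(2m₁KE) = 7.93 × 10^-13 m
For electron: λ₂ = h/√(2m₂KE) = 3.40 × 10^-11 m

Since λ ∝ 1/√m at constant kinetic energy, the lighter particle has the longer wavelength.

The electron has the longer de Broglie wavelength.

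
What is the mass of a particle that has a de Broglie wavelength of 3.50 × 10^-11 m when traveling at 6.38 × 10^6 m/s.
2.97 × 10^-30 kg

From the de Broglie relation λ = h/(mv), we solve for m:

m = h/(λv)
m = (6.626 × 10^-34 J·s) / (3.50 × 10^-11 m × 6.38 × 10^6 m/s)
m = 2.97 × 10^-30 kg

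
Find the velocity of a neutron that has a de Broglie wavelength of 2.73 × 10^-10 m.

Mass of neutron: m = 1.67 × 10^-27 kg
1.45 × 10^3 m/s

From the de Broglie relation λ = h/(mv), we solve for v:

v = h/(mλ)
v = (6.626 × 10^-34 J·s) / (1.67 × 10^-27 kg × 2.73 × 10^-10 m)
v = 1.45 × 10^3 m/s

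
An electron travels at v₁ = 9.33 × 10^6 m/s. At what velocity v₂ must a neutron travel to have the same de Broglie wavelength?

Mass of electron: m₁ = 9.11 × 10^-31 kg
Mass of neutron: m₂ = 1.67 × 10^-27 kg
v₂ = 5.09 × 10^3 m/s

For equal de Broglie wavelengths: λ₁ = λ₂

h/(m₁v₁) = h/(m₂v₂)
m₁v₁ = m₂v₂
v₂ = v₁ · (m₁/m₂)

v₂ = 9.33 × 10^6 m/s × (9.11 × 10^-31 kg / 1.67 × 10^-27 kg)
v₂ = 5.09 × 10^3 m/s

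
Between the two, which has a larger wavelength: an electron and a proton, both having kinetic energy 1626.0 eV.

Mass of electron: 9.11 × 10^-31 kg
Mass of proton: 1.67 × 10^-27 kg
The electron has the longer wavelength.

Using λ = h/√(2mKE):

For electron: λ₁ = h/√(2m₁KE) = 3.04 × 10^-11 m
For proton: λ₂ = h/√(2m₂KE) = 7.10 × 10^-13 m

Since λ ∝ 1/√m at constant kinetic energy, the lighter particle has the longer wavelength.

The electron has the longer de Broglie wavelength.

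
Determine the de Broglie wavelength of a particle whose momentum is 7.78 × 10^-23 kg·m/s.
8.52 × 10^-12 m

Using the de Broglie relation λ = h/p:

λ = h/p
λ = (6.626 × 10^-34 J·s) / (7.78 × 10^-23 kg·m/s)
λ = 8.52 × 10^-12 m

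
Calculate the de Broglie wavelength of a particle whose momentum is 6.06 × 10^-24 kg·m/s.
1.09 × 10^-10 m

Using the de Broglie relation λ = h/p:

λ = h/p
λ = (6.626 × 10^-34 J·s) / (6.06 × 10^-24 kg·m/s)
λ = 1.09 × 10^-10 m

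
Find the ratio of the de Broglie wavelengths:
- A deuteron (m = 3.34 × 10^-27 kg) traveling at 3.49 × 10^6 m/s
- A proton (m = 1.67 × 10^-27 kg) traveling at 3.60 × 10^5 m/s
λ₁/λ₂ = 0.0516

Using λ = h/(mv):

λ₁ = h/(m₁v₁) = 5.68 × 10^-14 m
λ₂ = h/(m₂v₂) = 1.10 × 10^-12 m

Ratio λ₁/λ₂ = (m₂v₂)/(m₁v₁)
         = (1.67 × 10^-27 kg × 3.60 × 10^5 m/s) / (3.34 × 10^-27 kg × 3.49 × 10^6 m/s)
         = 0.0516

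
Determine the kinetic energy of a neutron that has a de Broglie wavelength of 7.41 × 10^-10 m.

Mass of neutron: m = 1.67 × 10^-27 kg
2.39 × 10^-22 J (or 1.49 × 10^-3 eV)

From λ = h/√(2mKE), we solve for KE:

λ² = h²/(2mKE)
KE = h²/(2mλ²)
KE = (6.626 × 10^-34 J·s)² / (2 × 1.67 × 10^-27 kg × (7.41 × 10^-10 m)²)
KE = 2.39 × 10^-22 J
KE = 1.49 × 10^-3 eV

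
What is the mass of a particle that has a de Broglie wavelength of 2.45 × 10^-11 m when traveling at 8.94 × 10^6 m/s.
3.03 × 10^-30 kg

From the de Broglie relation λ = h/(mv), we solve for m:

m = h/(λv)
m = (6.626 × 10^-34 J·s) / (2.45 × 10^-11 m × 8.94 × 10^6 m/s)
m = 3.03 × 10^-30 kg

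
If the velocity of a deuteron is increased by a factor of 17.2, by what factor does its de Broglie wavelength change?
The wavelength decreases by a factor of 17.2.

From λ = h/(mv), the wavelength is inversely proportional to velocity:

λ ∝ 1/v

If v → 17.2v, then λ → λ/17.2

When velocity is increased by a factor of 17.2, the wavelength decreases by a factor of 17.2.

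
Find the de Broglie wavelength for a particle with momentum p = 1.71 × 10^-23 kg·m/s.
3.87 × 10^-11 m

Using the de Broglie relation λ = h/p:

λ = h/p
λ = (6.626 × 10^-34 J·s) / (1.71 × 10^-23 kg·m/s)
λ = 3.87 × 10^-11 m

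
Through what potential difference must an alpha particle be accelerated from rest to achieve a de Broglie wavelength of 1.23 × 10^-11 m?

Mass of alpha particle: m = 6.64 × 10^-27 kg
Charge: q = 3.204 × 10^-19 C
6.82 × 10^-1 V

From λ = h/√(2mqV), we solve for V:

λ² = h²/(2mqV)
V = h²/(2mqλ²)
V = (6.626 × 10^-34 J·s)² / (2 × 6.64 × 10^-27 kg × 3.204 × 10^-19 C × (1.23 × 10^-11 m)²)
V = 6.82 × 10^-1 V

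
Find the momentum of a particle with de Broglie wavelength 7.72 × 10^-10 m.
8.58 × 10^-25 kg·m/s

From the de Broglie relation λ = h/p, we solve for p:

p = h/λ
p = (6.626 × 10^-34 J·s) / (7.72 × 10^-10 m)
p = 8.58 × 10^-25 kg·m/s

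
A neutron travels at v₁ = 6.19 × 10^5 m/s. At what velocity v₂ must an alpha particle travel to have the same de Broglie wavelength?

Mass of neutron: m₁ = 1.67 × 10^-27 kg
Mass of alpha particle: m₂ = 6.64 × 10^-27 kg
v₂ = 1.56 × 10^5 m/s

For equal de Broglie wavelengths: λ₁ = λ₂

h/(m₁v₁) = h/(m₂v₂)
m₁v₁ = m₂v₂
v₂ = v₁ · (m₁/m₂)

v₂ = 6.19 × 10^5 m/s × (1.67 × 10^-27 kg / 6.64 × 10^-27 kg)
v₂ = 1.56 × 10^5 m/s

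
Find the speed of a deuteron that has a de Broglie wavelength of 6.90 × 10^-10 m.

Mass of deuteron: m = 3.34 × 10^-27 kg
2.88 × 10^2 m/s

From the de Broglie relation λ = h/(mv), we solve for v:

v = h/(mλ)
v = (6.626 × 10^-34 J·s) / (3.34 × 10^-27 kg × 6.90 × 10^-10 m)
v = 2.88 × 10^2 m/s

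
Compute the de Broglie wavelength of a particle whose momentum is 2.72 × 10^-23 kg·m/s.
2.44 × 10^-11 m

Using the de Broglie relation λ = h/p:

λ = h/p
λ = (6.626 × 10^-34 J·s) / (2.72 × 10^-23 kg·m/s)
λ = 2.44 × 10^-11 m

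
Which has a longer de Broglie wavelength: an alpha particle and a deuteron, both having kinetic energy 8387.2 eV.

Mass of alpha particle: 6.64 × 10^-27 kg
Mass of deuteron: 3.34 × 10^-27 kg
The deuteron has the longer wavelength.

Using λ = h/√(2mKE):

For alpha particle: λ₁ = h/√(2m₁KE) = 1.57 × 10^-13 m
For deuteron: λ₂ = h/√(2m₂KE) = 2.21 × 10^-13 m

Since λ ∝ 1/√m at constant kinetic energy, the lighter particle has the longer wavelength.

The deuteron has the longer de Broglie wavelength.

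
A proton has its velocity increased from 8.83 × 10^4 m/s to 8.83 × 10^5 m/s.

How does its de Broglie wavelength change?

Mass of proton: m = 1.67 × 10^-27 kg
The wavelength decreases by a factor of 10.

Using λ = h/(mv):

Initial wavelength: λ₁ = h/(mv₁) = 4.49 × 10^-12 m
Final wavelength: λ₂ = h/(mv₂) = 4.49 × 10^-13 m

Since λ ∝ 1/v, when velocity increases by a factor of 10, the wavelength decreases by a factor of 10.

λ₂/λ₁ = v₁/v₂ = 1/10

The wavelength decreases by a factor of 10.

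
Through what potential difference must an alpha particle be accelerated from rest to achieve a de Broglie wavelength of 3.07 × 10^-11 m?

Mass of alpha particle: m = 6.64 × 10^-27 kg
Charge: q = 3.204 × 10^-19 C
1.09 × 10^-1 V

From λ = h/√(2mqV), we solve for V:

λ² = h²/(2mqV)
V = h²/(2mqλ²)
V = (6.626 × 10^-34 J·s)² / (2 × 6.64 × 10^-27 kg × 3.204 × 10^-19 C × (3.07 × 10^-11 m)²)
V = 1.09 × 10^-1 V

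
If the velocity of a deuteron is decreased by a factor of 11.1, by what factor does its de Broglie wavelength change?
The wavelength increases by a factor of 11.1.

From λ = h/(mv), the wavelength is inversely proportional to velocity:

λ ∝ 1/v

If v → v/11.1, then λ → 11.1λ

When velocity is decreased by a factor of 11.1, the wavelength increases by a factor of 11.1.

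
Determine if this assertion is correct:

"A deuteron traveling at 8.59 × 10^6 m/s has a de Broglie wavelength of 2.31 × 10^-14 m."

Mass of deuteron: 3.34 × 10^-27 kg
True

The claim is correct.

Using λ = h/(mv):
λ = (6.626 × 10^-34 J·s) / (3.34 × 10^-27 kg × 8.59 × 10^6 m/s)
λ = 2.31 × 10^-14 m

This matches the claimed value.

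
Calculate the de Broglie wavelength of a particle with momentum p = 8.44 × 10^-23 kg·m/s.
7.85 × 10^-12 m

Using the de Broglie relation λ = h/p:

λ = h/p
λ = (6.626 × 10^-34 J·s) / (8.44 × 10^-23 kg·m/s)
λ = 7.85 × 10^-12 m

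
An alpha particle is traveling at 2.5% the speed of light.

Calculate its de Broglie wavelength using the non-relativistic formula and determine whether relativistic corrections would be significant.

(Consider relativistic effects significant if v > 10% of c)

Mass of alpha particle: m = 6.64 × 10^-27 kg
No, relativistic corrections are not needed.

Using the non-relativistic de Broglie formula λ = h/(mv):

v = 2.5% × c = 7.495 × 10^6 m/s

λ = h/(mv)
λ = (6.626 × 10^-34 J·s) / (6.64 × 10^-27 kg × 7.495 × 10^6 m/s)
λ = 1.33 × 10^-14 m

Since v = 2.5% of c < 10% of c, relativistic corrections are NOT significant and this non-relativistic result is a good approximation.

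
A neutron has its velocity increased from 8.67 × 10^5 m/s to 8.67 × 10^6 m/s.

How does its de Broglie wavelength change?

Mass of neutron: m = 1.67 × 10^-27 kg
The wavelength decreases by a factor of 10.

Using λ = h/(mv):

Initial wavelength: λ₁ = h/(mv₁) = 4.58 × 10^-13 m
Final wavelength: λ₂ = h/(mv₂) = 4.58 × 10^-14 m

Since λ ∝ 1/v, when velocity increases by a factor of 10, the wavelength decreases by a factor of 10.

λ₂/λ₁ = v₁/v₂ = 1/10

The wavelength decreases by a factor of 10.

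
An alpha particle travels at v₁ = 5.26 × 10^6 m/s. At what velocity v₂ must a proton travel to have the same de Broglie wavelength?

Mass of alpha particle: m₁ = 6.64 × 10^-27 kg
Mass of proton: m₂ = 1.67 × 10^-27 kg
v₂ = 2.09 × 10^7 m/s

For equal de Broglie wavelengths: λ₁ = λ₂

h/(m₁v₁) = h/(m₂v₂)
m₁v₁ = m₂v₂
v₂ = v₁ · (m₁/m₂)

v₂ = 5.26 × 10^6 m/s × (6.64 × 10^-27 kg / 1.67 × 10^-27 kg)
v₂ = 2.09 × 10^7 m/s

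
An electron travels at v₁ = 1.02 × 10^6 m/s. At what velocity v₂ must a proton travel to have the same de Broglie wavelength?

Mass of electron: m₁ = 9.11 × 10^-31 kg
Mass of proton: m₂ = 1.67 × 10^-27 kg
v₂ = 5.56 × 10^2 m/s

For equal de Broglie wavelengths: λ₁ = λ₂

h/(m₁v₁) = h/(m₂v₂)
m₁v₁ = m₂v₂
v₂ = v₁ · (m₁/m₂)

v₂ = 1.02 × 10^6 m/s × (9.11 × 10^-31 kg / 1.67 × 10^-27 kg)
v₂ = 5.56 × 10^2 m/s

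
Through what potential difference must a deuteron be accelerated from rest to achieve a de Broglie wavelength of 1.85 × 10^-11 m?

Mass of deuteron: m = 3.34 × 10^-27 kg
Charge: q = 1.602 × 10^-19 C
1.20 V

From λ = h/√(2mqV), we solve for V:

λ² = h²/(2mqV)
V = h²/(2mqλ²)
V = (6.626 × 10^-34 J·s)² / (2 × 3.34 × 10^-27 kg × 1.602 × 10^-19 C × (1.85 × 10^-11 m)²)
V = 1.20 V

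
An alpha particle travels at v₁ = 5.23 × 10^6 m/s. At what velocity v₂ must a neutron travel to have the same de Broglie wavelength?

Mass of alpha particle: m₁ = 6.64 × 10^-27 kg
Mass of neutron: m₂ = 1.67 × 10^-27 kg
v₂ = 2.08 × 10^7 m/s

For equal de Broglie wavelengths: λ₁ = λ₂

h/(m₁v₁) = h/(m₂v₂)
m₁v₁ = m₂v₂
v₂ = v₁ · (m₁/m₂)

v₂ = 5.23 × 10^6 m/s × (6.64 × 10^-27 kg / 1.67 × 10^-27 kg)
v₂ = 2.08 × 10^7 m/s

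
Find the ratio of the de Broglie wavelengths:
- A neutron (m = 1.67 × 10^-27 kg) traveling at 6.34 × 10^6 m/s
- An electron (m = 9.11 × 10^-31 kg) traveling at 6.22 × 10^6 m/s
λ₁/λ₂ = 5.35 × 10^-4

Using λ = h/(mv):

λ₁ = h/(m₁v₁) = 6.26 × 10^-14 m
λ₂ = h/(m₂v₂) = 1.17 × 10^-10 m

Ratio λ₁/λ₂ = (m₂v₂)/(m₁v₁)
         = (9.11 × 10^-31 kg × 6.22 × 10^6 m/s) / (1.67 × 10^-27 kg × 6.34 × 10^6 m/s)
         = 5.35 × 10^-4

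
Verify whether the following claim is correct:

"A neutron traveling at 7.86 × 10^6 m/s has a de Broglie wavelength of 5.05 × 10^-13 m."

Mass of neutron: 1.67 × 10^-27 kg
False

The claim is incorrect.

Using λ = h/(mv):
λ = (6.626 × 10^-34 J·s) / (1.67 × 10^-27 kg × 7.86 × 10^6 m/s)
λ = 5.05 × 10^-14 m

The actual wavelength differs from the claimed 5.05 × 10^-13 m.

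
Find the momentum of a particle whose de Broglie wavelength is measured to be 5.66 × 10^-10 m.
1.17 × 10^-24 kg·m/s

From the de Broglie relation λ = h/p, we solve for p:

p = h/λ
p = (6.626 × 10^-34 J·s) / (5.66 × 10^-10 m)
p = 1.17 × 10^-24 kg·m/s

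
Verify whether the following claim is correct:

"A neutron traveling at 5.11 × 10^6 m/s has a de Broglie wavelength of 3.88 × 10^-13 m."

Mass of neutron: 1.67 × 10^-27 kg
False

The claim is incorrect.

Using λ = h/(mv):
λ = (6.626 × 10^-34 J·s) / (1.67 × 10^-27 kg × 5.11 × 10^6 m/s)
λ = 7.76 × 10^-14 m

The actual wavelength differs from the claimed 3.88 × 10^-13 m.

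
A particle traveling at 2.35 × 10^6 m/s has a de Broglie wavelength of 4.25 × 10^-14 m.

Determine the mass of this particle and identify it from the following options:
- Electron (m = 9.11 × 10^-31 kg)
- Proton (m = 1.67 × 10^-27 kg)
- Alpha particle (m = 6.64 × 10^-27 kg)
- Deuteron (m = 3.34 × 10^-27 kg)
The particle is an alpha particle.

From λ = h/(mv), solve for mass:

m = h/(λv)
m = (6.626 × 10^-34 J·s) / (4.25 × 10^-14 m × 2.35 × 10^6 m/s)
m = 6.63 × 10^-27 kg

Comparing with the listed masses, this is closest to an alpha particle.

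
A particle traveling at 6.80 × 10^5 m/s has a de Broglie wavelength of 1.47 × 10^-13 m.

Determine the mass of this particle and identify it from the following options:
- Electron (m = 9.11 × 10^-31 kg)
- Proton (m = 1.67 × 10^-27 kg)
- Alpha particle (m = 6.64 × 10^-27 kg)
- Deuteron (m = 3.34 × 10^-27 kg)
The particle is an alpha particle.

From λ = h/(mv), solve for mass:

m = h/(λv)
m = (6.626 × 10^-34 J·s) / (1.47 × 10^-13 m × 6.80 × 10^5 m/s)
m = 6.63 × 10^-27 kg

Comparing with the listed masses, this is closest to an alpha particle.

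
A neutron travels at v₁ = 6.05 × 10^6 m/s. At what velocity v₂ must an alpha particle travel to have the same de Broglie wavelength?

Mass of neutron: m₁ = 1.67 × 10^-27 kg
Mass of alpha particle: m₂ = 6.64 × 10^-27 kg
v₂ = 1.52 × 10^6 m/s

For equal de Broglie wavelengths: λ₁ = λ₂

h/(m₁v₁) = h/(m₂v₂)
m₁v₁ = m₂v₂
v₂ = v₁ · (m₁/m₂)

v₂ = 6.05 × 10^6 m/s × (1.67 × 10^-27 kg / 6.64 × 10^-27 kg)
v₂ = 1.52 × 10^6 m/s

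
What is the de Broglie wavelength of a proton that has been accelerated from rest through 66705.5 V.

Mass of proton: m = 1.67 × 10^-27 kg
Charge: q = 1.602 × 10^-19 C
1.11 × 10^-13 m

When a particle is accelerated through voltage V, it gains kinetic energy KE = qV.

The de Broglie wavelength is then λ = h/√(2mqV):

λ = h/√(2mqV)
λ = (6.626 × 10^-34 J·s) / √(2 × 1.67 × 10^-27 kg × 1.602 × 10^-19 C × 66705.5 V)
λ = 1.11 × 10^-13 m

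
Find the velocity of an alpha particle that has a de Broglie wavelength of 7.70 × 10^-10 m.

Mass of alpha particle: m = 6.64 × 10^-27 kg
1.30 × 10^2 m/s

From the de Broglie relation λ = h/(mv), we solve for v:

v = h/(mλ)
v = (6.626 × 10^-34 J·s) / (6.64 × 10^-27 kg × 7.70 × 10^-10 m)
v = 1.30 × 10^2 m/s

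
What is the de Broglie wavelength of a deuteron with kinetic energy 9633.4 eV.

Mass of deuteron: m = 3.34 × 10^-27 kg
2.06 × 10^-13 m

Using λ = h/√(2mKE):

First convert KE to Joules: KE = 9633.4 eV = 1.543 × 10^-15 J

λ = h/√(2mKE)
λ = (6.626 × 10^-34 J·s) / √(2 × 3.34 × 10^-27 kg × 1.543 × 10^-15 J)
λ = 2.06 × 10^-13 m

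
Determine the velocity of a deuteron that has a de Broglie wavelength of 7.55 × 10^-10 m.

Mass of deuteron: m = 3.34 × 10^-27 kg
2.63 × 10^2 m/s

From the de Broglie relation λ = h/(mv), we solve for v:

v = h/(mλ)
v = (6.626 × 10^-34 J·s) / (3.34 × 10^-27 kg × 7.55 × 10^-10 m)
v = 2.63 × 10^2 m/s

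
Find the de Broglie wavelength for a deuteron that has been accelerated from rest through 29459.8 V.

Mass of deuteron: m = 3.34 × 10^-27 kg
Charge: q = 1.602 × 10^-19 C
1.18 × 10^-13 m

When a particle is accelerated through voltage V, it gains kinetic energy KE = qV.

The de Broglie wavelength is then λ = h/√(2mqV):

λ = h/√(2mqV)
λ = (6.626 × 10^-34 J·s) / √(2 × 3.34 × 10^-27 kg × 1.602 × 10^-19 C × 29459.8 V)
λ = 1.18 × 10^-13 m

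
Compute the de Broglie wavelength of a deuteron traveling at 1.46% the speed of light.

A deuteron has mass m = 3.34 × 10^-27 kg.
4.53 × 10^-14 m

Using the de Broglie relation λ = h/(mv):

v = 1.46% × c = 4.377 × 10^6 m/s

λ = h/(mv)
λ = (6.626 × 10^-34 J·s) / (3.34 × 10^-27 kg × 4.377 × 10^6 m/s)
λ = 4.53 × 10^-14 m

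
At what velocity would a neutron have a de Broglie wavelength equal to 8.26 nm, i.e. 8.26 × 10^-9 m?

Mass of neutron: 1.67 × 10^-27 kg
4.80 × 10^1 m/s

From λ = h/(mv), solve for v:

v = h/(mλ)
v = (6.626 × 10^-34 J·s) / (1.67 × 10^-27 kg × 8.26 × 10^-9 m)
v = 4.80 × 10^1 m/s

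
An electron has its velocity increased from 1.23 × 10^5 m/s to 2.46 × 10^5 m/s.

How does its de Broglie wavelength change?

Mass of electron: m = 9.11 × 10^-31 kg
The wavelength decreases by a factor of 2.

Using λ = h/(mv):

Initial wavelength: λ₁ = h/(mv₁) = 5.91 × 10^-9 m
Final wavelength: λ₂ = h/(mv₂) = 2.96 × 10^-9 m

Since λ ∝ 1/v, when velocity increases by a factor of 2, the wavelength decreases by a factor of 2.

λ₂/λ₁ = v₁/v₂ = 1/2

The wavelength decreases by a factor of 2.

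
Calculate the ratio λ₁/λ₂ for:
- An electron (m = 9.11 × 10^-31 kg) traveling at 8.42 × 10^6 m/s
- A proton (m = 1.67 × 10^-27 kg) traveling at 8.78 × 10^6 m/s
λ₁/λ₂ = 1.91 × 10^3

Using λ = h/(mv):

λ₁ = h/(m₁v₁) = 8.64 × 10^-11 m
λ₂ = h/(m₂v₂) = 4.52 × 10^-14 m

Ratio λ₁/λ₂ = (m₂v₂)/(m₁v₁)
         = (1.67 × 10^-27 kg × 8.78 × 10^6 m/s) / (9.11 × 10^-31 kg × 8.42 × 10^6 m/s)
         = 1.91 × 10^3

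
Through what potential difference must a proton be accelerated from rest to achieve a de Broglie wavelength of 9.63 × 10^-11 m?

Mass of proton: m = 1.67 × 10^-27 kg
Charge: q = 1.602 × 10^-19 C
8.85 × 10^-2 V

From λ = h/√(2mqV), we solve for V:

λ² = h²/(2mqV)
V = h²/(2mqλ²)
V = (6.626 × 10^-34 J·s)² / (2 × 1.67 × 10^-27 kg × 1.602 × 10^-19 C × (9.63 × 10^-11 m)²)
V = 8.85 × 10^-2 V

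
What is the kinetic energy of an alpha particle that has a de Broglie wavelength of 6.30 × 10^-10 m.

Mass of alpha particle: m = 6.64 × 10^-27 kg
8.33 × 10^-23 J (or 5.20 × 10^-4 eV)

From λ = h/√(2mKE), we solve for KE:

λ² = h²/(2mKE)
KE = h²/(2mλ²)
KE = (6.626 × 10^-34 J·s)² / (2 × 6.64 × 10^-27 kg × (6.30 × 10^-10 m)²)
KE = 8.33 × 10^-23 J
KE = 5.20 × 10^-4 eV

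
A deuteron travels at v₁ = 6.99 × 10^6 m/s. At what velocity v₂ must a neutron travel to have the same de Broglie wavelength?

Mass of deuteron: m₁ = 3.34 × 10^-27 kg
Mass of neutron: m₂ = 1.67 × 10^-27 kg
v₂ = 1.40 × 10^7 m/s

For equal de Broglie wavelengths: λ₁ = λ₂

h/(m₁v₁) = h/(m₂v₂)
m₁v₁ = m₂v₂
v₂ = v₁ · (m₁/m₂)

v₂ = 6.99 × 10^6 m/s × (3.34 × 10^-27 kg / 1.67 × 10^-27 kg)
v₂ = 1.40 × 10^7 m/s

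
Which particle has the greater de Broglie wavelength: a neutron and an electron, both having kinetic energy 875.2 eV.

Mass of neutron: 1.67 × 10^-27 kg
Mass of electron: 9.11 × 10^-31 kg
The electron has the longer wavelength.

Using λ = h/√(2mKE):

For neutron: λ₁ = h/√(2m₁KE) = 9.68 × 10^-13 m
For electron: λ₂ = h/√(2m₂KE) = 4.15 × 10^-11 m

Since λ ∝ 1/√m at constant kinetic energy, the lighter particle has the longer wavelength.

The electron has the longer de Broglie wavelength.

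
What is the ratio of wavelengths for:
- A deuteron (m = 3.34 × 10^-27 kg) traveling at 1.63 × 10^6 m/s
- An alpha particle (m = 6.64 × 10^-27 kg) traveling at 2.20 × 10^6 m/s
λ₁/λ₂ = 2.68

Using λ = h/(mv):

λ₁ = h/(m₁v₁) = 1.22 × 10^-13 m
λ₂ = h/(m₂v₂) = 4.54 × 10^-14 m

Ratio λ₁/λ₂ = (m₂v₂)/(m₁v₁)
         = (6.64 × 10^-27 kg × 2.20 × 10^6 m/s) / (3.34 × 10^-27 kg × 1.63 × 10^6 m/s)
         = 2.68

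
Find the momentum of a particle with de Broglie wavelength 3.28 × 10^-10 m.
2.02 × 10^-24 kg·m/s

From the de Broglie relation λ = h/p, we solve for p:

p = h/λ
p = (6.626 × 10^-34 J·s) / (3.28 × 10^-10 m)
p = 2.02 × 10^-24 kg·m/s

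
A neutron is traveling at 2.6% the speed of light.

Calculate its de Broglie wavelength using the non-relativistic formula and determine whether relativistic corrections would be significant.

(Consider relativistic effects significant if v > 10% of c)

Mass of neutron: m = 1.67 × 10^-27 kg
No, relativistic corrections are not needed.

Using the non-relativistic de Broglie formula λ = h/(mv):

v = 2.6% × c = 7.795 × 10^6 m/s

λ = h/(mv)
λ = (6.626 × 10^-34 J·s) / (1.67 × 10^-27 kg × 7.795 × 10^6 m/s)
λ = 5.09 × 10^-14 m

Since v = 2.6% of c < 10% of c, relativistic corrections are NOT significant and this non-relativistic result is a good approximation.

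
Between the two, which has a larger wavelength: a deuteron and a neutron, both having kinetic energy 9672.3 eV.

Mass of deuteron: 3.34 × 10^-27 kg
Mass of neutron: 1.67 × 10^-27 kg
The neutron has the longer wavelength.

Using λ = h/√(2mKE):

For deuteron: λ₁ = h/√(2m₁KE) = 2.06 × 10^-13 m
For neutron: λ₂ = h/√(2m₂KE) = 2.91 × 10^-13 m

Since λ ∝ 1/√m at constant kinetic energy, the lighter particle has the longer wavelength.

The neutron has the longer de Broglie wavelength.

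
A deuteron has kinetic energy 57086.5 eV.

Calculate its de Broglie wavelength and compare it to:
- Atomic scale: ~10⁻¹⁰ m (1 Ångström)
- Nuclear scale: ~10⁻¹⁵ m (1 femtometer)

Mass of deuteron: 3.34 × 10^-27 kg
λ = 8.48 × 10^-14 m, which is between nuclear and atomic scales.

Using λ = h/√(2mKE):

KE = 57086.5 eV = 9.146 × 10^-15 J

λ = h/√(2mKE)
λ = (6.626 × 10^-34 J·s) / √(2 × 3.34 × 10^-27 kg × 9.146 × 10^-15 J)
λ = 8.48 × 10^-14 m

Comparison:
- Atomic scale (10⁻¹⁰ m): λ is 0.00085× this size
- Nuclear scale (10⁻¹⁵ m): λ is 85× this size

The wavelength is between nuclear and atomic scales.

This wavelength is appropriate for probing atomic structure but too large for nuclear physics experiments.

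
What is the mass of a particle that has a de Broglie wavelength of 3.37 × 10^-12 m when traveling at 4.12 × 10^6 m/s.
4.77 × 10^-29 kg

From the de Broglie relation λ = h/(mv), we solve for m:

m = h/(λv)
m = (6.626 × 10^-34 J·s) / (3.37 × 10^-12 m × 4.12 × 10^6 m/s)
m = 4.77 × 10^-29 kg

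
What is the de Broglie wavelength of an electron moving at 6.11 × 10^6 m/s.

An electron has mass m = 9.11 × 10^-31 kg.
1.19 × 10^-10 m

Using the de Broglie relation λ = h/(mv):

λ = h/(mv)
λ = (6.626 × 10^-34 J·s) / (9.11 × 10^-31 kg × 6.11 × 10^6 m/s)
λ = 1.19 × 10^-10 m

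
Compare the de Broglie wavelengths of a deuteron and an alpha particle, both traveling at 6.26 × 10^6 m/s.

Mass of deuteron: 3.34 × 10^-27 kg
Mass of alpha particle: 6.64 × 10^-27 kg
The deuteron has the longer wavelength.

Using λ = h/(mv), since both particles have the same velocity, the wavelength depends only on mass.

For deuteron: λ₁ = h/(m₁v) = 3.17 × 10^-14 m
For alpha particle: λ₂ = h/(m₂v) = 1.59 × 10^-14 m

Since λ ∝ 1/m at constant velocity, the lighter particle has the longer wavelength.

The deuteron has the longer de Broglie wavelength.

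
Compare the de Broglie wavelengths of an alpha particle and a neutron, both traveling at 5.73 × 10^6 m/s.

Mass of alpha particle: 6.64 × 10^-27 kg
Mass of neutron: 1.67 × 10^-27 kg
The neutron has the longer wavelength.

Using λ = h/(mv), since both particles have the same velocity, the wavelength depends only on mass.

For alpha particle: λ₁ = h/(m₁v) = 1.74 × 10^-14 m
For neutron: λ₂ = h/(m₂v) = 6.92 × 10^-14 m

Since λ ∝ 1/m at constant velocity, the lighter particle has the longer wavelength.

The neutron has the longer de Broglie wavelength.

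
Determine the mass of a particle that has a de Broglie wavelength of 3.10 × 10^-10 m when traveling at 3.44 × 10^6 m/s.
6.21 × 10^-31 kg

From the de Broglie relation λ = h/(mv), we solve for m:

m = h/(λv)
m = (6.626 × 10^-34 J·s) / (3.10 × 10^-10 m × 3.44 × 10^6 m/s)
m = 6.21 × 10^-31 kg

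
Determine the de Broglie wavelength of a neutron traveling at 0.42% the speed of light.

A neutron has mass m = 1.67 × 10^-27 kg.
3.15 × 10^-13 m

Using the de Broglie relation λ = h/(mv):

v = 0.42% × c = 1.259 × 10^6 m/s

λ = h/(mv)
λ = (6.626 × 10^-34 J·s) / (1.67 × 10^-27 kg × 1.259 × 10^6 m/s)
λ = 3.15 × 10^-13 m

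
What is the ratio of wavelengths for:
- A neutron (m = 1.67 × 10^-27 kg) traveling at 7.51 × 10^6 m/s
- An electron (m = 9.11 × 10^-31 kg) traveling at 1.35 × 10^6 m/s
λ₁/λ₂ = 9.81 × 10^-5

Using λ = h/(mv):

λ₁ = h/(m₁v₁) = 5.28 × 10^-14 m
λ₂ = h/(m₂v₂) = 5.39 × 10^-10 m

Ratio λ₁/λ₂ = (m₂v₂)/(m₁v₁)
         = (9.11 × 10^-31 kg × 1.35 × 10^6 m/s) / (1.67 × 10^-27 kg × 7.51 × 10^6 m/s)
         = 9.81 × 10^-5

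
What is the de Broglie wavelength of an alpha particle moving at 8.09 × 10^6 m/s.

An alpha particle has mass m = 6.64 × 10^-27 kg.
1.23 × 10^-14 m

Using the de Broglie relation λ = h/(mv):

λ = h/(mv)
λ = (6.626 × 10^-34 J·s) / (6.64 × 10^-27 kg × 8.09 × 10^6 m/s)
λ = 1.23 × 10^-14 m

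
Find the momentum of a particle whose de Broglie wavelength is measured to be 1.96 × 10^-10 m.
3.38 × 10^-24 kg·m/s

From the de Broglie relation λ = h/p, we solve for p:

p = h/λ
p = (6.626 × 10^-34 J·s) / (1.96 × 10^-10 m)
p = 3.38 × 10^-24 kg·m/s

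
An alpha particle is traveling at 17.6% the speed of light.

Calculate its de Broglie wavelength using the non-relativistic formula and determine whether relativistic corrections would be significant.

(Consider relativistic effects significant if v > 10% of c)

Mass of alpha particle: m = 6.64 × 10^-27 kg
Yes, relativistic corrections are needed.

Using the non-relativistic de Broglie formula λ = h/(mv):

v = 17.6% × c = 5.276 × 10^7 m/s

λ = h/(mv)
λ = (6.626 × 10^-34 J·s) / (6.64 × 10^-27 kg × 5.276 × 10^7 m/s)
λ = 1.89 × 10^-15 m

Since v = 17.6% of c > 10% of c, relativistic corrections ARE significant and the actual wavelength would differ from this non-relativistic estimate.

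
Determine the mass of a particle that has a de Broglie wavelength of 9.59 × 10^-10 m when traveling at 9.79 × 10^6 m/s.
7.06 × 10^-32 kg

From the de Broglie relation λ = h/(mv), we solve for m:

m = h/(λv)
m = (6.626 × 10^-34 J·s) / (9.59 × 10^-10 m × 9.79 × 10^6 m/s)
m = 7.06 × 10^-32 kg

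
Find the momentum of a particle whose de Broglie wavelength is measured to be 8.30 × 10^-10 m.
7.98 × 10^-25 kg·m/s

From the de Broglie relation λ = h/p, we solve for p:

p = h/λ
p = (6.626 × 10^-34 J·s) / (8.30 × 10^-10 m)
p = 7.98 × 10^-25 kg·m/s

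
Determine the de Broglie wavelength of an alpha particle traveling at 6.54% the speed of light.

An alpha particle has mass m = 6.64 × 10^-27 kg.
5.09 × 10^-15 m

Using the de Broglie relation λ = h/(mv):

v = 6.54% × c = 1.961 × 10^7 m/s

λ = h/(mv)
λ = (6.626 × 10^-34 J·s) / (6.64 × 10^-27 kg × 1.961 × 10^7 m/s)
λ = 5.09 × 10^-15 m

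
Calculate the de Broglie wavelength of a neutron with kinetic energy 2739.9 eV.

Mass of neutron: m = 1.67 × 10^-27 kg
5.47 × 10^-13 m

Using λ = h/√(2mKE):

First convert KE to Joules: KE = 2739.9 eV = 4.390 × 10^-16 J

λ = h/√(2mKE)
λ = (6.626 × 10^-34 J·s) / √(2 × 1.67 × 10^-27 kg × 4.390 × 10^-16 J)
λ = 5.47 × 10^-13 m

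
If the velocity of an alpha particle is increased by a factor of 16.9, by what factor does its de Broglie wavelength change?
The wavelength decreases by a factor of 16.9.

From λ = h/(mv), the wavelength is inversely proportional to velocity:

λ ∝ 1/v

If v → 16.9v, then λ → λ/16.9

When velocity is increased by a factor of 16.9, the wavelength decreases by a factor of 16.9.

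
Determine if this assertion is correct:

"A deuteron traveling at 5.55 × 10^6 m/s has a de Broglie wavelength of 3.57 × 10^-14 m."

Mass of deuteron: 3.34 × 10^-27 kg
True

The claim is correct.

Using λ = h/(mv):
λ = (6.626 × 10^-34 J·s) / (3.34 × 10^-27 kg × 5.55 × 10^6 m/s)
λ = 3.57 × 10^-14 m

This matches the claimed value.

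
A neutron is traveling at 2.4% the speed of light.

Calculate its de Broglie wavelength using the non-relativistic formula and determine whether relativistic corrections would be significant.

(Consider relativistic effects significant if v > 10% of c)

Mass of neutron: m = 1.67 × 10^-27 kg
No, relativistic corrections are not needed.

Using the non-relativistic de Broglie formula λ = h/(mv):

v = 2.4% × c = 7.195 × 10^6 m/s

λ = h/(mv)
λ = (6.626 × 10^-34 J·s) / (1.67 × 10^-27 kg × 7.195 × 10^6 m/s)
λ = 5.51 × 10^-14 m

Since v = 2.4% of c < 10% of c, relativistic corrections are NOT significant and this non-relativistic result is a good approximation.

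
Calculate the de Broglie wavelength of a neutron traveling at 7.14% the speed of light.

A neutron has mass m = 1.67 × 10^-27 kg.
1.85 × 10^-14 m

Using the de Broglie relation λ = h/(mv):

v = 7.14% × c = 2.141 × 10^7 m/s

λ = h/(mv)
λ = (6.626 × 10^-34 J·s) / (1.67 × 10^-27 kg × 2.141 × 10^7 m/s)
λ = 1.85 × 10^-14 m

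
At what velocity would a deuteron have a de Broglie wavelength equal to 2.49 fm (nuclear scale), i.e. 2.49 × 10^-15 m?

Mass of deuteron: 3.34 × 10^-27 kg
7.97 × 10^7 m/s

From λ = h/(mv), solve for v:

v = h/(mλ)
v = (6.626 × 10^-34 J·s) / (3.34 × 10^-27 kg × 2.49 × 10^-15 m)
v = 7.97 × 10^7 m/s

Note: This velocity is 26.6% of the speed of light, so relativistic corrections would be needed for a more accurate calculation.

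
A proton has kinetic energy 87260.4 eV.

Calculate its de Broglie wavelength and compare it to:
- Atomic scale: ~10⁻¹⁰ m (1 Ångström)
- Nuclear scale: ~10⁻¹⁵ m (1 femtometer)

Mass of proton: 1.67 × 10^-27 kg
λ = 9.70 × 10^-14 m, which is between nuclear and atomic scales.

Using λ = h/√(2mKE):

KE = 87260.4 eV = 1.398 × 10^-14 J

λ = h/√(2mKE)
λ = (6.626 × 10^-34 J·s) / √(2 × 1.67 × 10^-27 kg × 1.398 × 10^-14 J)
λ = 9.70 × 10^-14 m

Comparison:
- Atomic scale (10⁻¹⁰ m): λ is 0.00097× this size
- Nuclear scale (10⁻¹⁵ m): λ is 97× this size

The wavelength is between nuclear and atomic scales.

This wavelength is appropriate for probing atomic structure but too large for nuclear physics experiments.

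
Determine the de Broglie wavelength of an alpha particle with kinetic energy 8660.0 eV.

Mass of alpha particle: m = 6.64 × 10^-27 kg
1.54 × 10^-13 m

Using λ = h/√(2mKE):

First convert KE to Joules: KE = 8660.0 eV = 1.387 × 10^-15 J

λ = h/√(2mKE)
λ = (6.626 × 10^-34 J·s) / √(2 × 6.64 × 10^-27 kg × 1.387 × 10^-15 J)
λ = 1.54 × 10^-13 m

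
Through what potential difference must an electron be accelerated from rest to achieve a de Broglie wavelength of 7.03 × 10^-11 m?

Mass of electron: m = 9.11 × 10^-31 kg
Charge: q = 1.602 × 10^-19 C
304 V

From λ = h/√(2mqV), we solve for V:

λ² = h²/(2mqV)
V = h²/(2mqλ²)
V = (6.626 × 10^-34 J·s)² / (2 × 9.11 × 10^-31 kg × 1.602 × 10^-19 C × (7.03 × 10^-11 m)²)
V = 304 V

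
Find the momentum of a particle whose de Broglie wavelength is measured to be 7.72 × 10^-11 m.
8.58 × 10^-24 kg·m/s

From the de Broglie relation λ = h/p, we solve for p:

p = h/λ
p = (6.626 × 10^-34 J·s) / (7.72 × 10^-11 m)
p = 8.58 × 10^-24 kg·m/s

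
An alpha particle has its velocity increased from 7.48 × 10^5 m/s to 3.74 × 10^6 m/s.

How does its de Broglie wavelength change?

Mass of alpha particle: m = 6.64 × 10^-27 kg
The wavelength decreases by a factor of 5.

Using λ = h/(mv):

Initial wavelength: λ₁ = h/(mv₁) = 1.33 × 10^-13 m
Final wavelength: λ₂ = h/(mv₂) = 2.67 × 10^-14 m

Since λ ∝ 1/v, when velocity increases by a factor of 5, the wavelength decreases by a factor of 5.

λ₂/λ₁ = v₁/v₂ = 1/5

The wavelength decreases by a factor of 5.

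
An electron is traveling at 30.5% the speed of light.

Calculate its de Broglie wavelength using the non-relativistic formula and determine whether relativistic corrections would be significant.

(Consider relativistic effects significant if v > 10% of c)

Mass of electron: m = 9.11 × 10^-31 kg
Yes, relativistic corrections are needed.

Using the non-relativistic de Broglie formula λ = h/(mv):

v = 30.5% × c = 9.144 × 10^7 m/s

λ = h/(mv)
λ = (6.626 × 10^-34 J·s) / (9.11 × 10^-31 kg × 9.144 × 10^7 m/s)
λ = 7.95 × 10^-12 m

Since v = 30.5% of c > 10% of c, relativistic corrections ARE significant and the actual wavelength would differ from this non-relativistic estimate.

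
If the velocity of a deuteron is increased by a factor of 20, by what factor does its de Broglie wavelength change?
The wavelength decreases by a factor of 20.

From λ = h/(mv), the wavelength is inversely proportional to velocity:

λ ∝ 1/v

If v → 20v, then λ → λ/20

When velocity is increased by a factor of 20, the wavelength decreases by a factor of 20.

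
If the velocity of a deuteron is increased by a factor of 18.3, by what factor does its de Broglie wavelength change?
The wavelength decreases by a factor of 18.3.

From λ = h/(mv), the wavelength is inversely proportional to velocity:

λ ∝ 1/v

If v → 18.3v, then λ → λ/18.3

When velocity is increased by a factor of 18.3, the wavelength decreases by a factor of 18.3.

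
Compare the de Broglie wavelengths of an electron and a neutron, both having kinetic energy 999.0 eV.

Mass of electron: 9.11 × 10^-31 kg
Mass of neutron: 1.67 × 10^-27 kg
The electron has the longer wavelength.

Using λ = h/√(2mKE):

For electron: λ₁ = h/√(2m₁KE) = 3.88 × 10^-11 m
For neutron: λ₂ = h/√(2m₂KE) = 9.06 × 10^-13 m

Since λ ∝ 1/√m at constant kinetic energy, the lighter particle has the longer wavelength.

The electron has the longer de Broglie wavelength.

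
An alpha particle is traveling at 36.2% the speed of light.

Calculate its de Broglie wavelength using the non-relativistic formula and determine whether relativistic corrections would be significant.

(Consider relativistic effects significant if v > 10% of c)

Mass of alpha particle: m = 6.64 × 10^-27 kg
Yes, relativistic corrections are needed.

Using the non-relativistic de Broglie formula λ = h/(mv):

v = 36.2% × c = 1.085 × 10^8 m/s

λ = h/(mv)
λ = (6.626 × 10^-34 J·s) / (6.64 × 10^-27 kg × 1.085 × 10^8 m/s)
λ = 9.20 × 10^-16 m

Since v = 36.2% of c > 10% of c, relativistic corrections ARE significant and the actual wavelength would differ from this non-relativistic estimate.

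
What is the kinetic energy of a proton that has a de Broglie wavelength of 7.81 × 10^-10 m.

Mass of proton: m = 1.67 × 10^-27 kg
2.16 × 10^-22 J (or 1.35 × 10^-3 eV)

From λ = h/√(2mKE), we solve for KE:

λ² = h²/(2mKE)
KE = h²/(2mλ²)
KE = (6.626 × 10^-34 J·s)² / (2 × 1.67 × 10^-27 kg × (7.81 × 10^-10 m)²)
KE = 2.16 × 10^-22 J
KE = 1.35 × 10^-3 eV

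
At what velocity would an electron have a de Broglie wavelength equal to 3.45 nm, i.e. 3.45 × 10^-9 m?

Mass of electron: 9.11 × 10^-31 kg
2.11 × 10^5 m/s

From λ = h/(mv), solve for v:

v = h/(mλ)
v = (6.626 × 10^-34 J·s) / (9.11 × 10^-31 kg × 3.45 × 10^-9 m)
v = 2.11 × 10^5 m/s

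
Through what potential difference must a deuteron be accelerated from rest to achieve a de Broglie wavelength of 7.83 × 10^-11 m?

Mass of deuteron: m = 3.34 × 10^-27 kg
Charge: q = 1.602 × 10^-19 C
6.69 × 10^-2 V

From λ = h/√(2mqV), we solve for V:

λ² = h²/(2mqV)
V = h²/(2mqλ²)
V = (6.626 × 10^-34 J·s)² / (2 × 3.34 × 10^-27 kg × 1.602 × 10^-19 C × (7.83 × 10^-11 m)²)
V = 6.69 × 10^-2 V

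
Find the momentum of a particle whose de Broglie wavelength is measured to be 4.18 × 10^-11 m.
1.59 × 10^-23 kg·m/s

From the de Broglie relation λ = h/p, we solve for p:

p = h/λ
p = (6.626 × 10^-34 J·s) / (4.18 × 10^-11 m)
p = 1.59 × 10^-23 kg·m/s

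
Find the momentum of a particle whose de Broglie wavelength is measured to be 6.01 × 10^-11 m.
1.10 × 10^-23 kg·m/s

From the de Broglie relation λ = h/p, we solve for p:

p = h/λ
p = (6.626 × 10^-34 J·s) / (6.01 × 10^-11 m)
p = 1.10 × 10^-23 kg·m/s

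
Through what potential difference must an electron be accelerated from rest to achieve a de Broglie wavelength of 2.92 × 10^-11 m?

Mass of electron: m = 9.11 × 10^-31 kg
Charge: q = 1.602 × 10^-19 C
1.76 × 10^3 V

From λ = h/√(2mqV), we solve for V:

λ² = h²/(2mqV)
V = h²/(2mqλ²)
V = (6.626 × 10^-34 J·s)² / (2 × 9.11 × 10^-31 kg × 1.602 × 10^-19 C × (2.92 × 10^-11 m)²)
V = 1.76 × 10^3 V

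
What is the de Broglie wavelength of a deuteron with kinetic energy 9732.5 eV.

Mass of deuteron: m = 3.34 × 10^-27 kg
2.05 × 10^-13 m

Using λ = h/√(2mKE):

First convert KE to Joules: KE = 9732.5 eV = 1.559 × 10^-15 J

λ = h/√(2mKE)
λ = (6.626 × 10^-34 J·s) / √(2 × 3.34 × 10^-27 kg × 1.559 × 10^-15 J)
λ = 2.05 × 10^-13 m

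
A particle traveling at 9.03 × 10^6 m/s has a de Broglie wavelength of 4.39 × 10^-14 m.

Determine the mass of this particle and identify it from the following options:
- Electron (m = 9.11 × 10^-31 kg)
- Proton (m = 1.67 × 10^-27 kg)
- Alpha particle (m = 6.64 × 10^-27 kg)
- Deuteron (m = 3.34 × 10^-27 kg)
The particle is a proton.

From λ = h/(mv), solve for mass:

m = h/(λv)
m = (6.626 × 10^-34 J·s) / (4.39 × 10^-14 m × 9.03 × 10^6 m/s)
m = 1.67 × 10^-27 kg

Comparing with the listed masses, this is closest to a proton.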